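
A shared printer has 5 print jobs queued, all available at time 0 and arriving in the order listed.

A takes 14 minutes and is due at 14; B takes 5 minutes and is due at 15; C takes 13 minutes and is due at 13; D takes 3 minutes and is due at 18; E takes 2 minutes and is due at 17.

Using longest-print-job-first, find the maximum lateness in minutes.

20

LPT (decreasing processing time): A C B D E.
A: 0→14, due 14, lateness 0
C: 14→27, due 13, lateness 14
B: 27→32, due 15, lateness 17
D: 32→35, due 18, lateness 17
E: 35→37, due 17, lateness 20
Maximum = 20.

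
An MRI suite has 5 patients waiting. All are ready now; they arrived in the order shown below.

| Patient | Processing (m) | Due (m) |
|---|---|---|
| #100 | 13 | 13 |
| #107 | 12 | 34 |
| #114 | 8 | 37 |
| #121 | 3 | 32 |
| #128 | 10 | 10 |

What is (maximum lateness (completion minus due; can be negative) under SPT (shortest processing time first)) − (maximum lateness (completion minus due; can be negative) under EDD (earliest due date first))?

SPT (increasing processing time): #121 #114 #128 #107 #100.
#121: 0→3, due 32, lateness -29
#114: 3→11, due 37, lateness -26
#128: 11→21, due 10, lateness 11
#107: 21→33, due 34, lateness -1
#100: 33→46, due 13, lateness 33
Maximum = 33.
EDD (increasing due date): #128 #100 #121 #107 #114.
#128: 0→10, due 10, lateness 0
#100: 10→23, due 13, lateness 10
#121: 23→26, due 32, lateness -6
#107: 26→38, due 34, lateness 4
#114: 38→46, due 37, lateness 9
Maximum = 10.
Difference = 33 − 10 = 23.

23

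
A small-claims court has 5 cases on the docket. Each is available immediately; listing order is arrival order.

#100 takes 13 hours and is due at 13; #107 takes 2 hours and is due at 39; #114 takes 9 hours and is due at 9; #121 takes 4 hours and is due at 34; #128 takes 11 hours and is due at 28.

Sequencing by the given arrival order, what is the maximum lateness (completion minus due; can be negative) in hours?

15

FIFO (arrival order): #100 #107 #114 #121 #128.
#100: 0→13, due 13, lateness 0
#107: 13→15, due 39, lateness -24
#114: 15→24, due 9, lateness 15
#121: 24→28, due 34, lateness -6
#128: 28→39, due 28, lateness 11
Maximum = 15.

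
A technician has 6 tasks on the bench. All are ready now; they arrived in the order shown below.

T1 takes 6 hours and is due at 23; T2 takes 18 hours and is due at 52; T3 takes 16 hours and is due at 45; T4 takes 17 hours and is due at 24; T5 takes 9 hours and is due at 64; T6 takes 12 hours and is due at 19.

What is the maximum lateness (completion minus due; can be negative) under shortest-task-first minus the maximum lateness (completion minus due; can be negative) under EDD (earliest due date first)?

19

SPT (increasing processing time): T1 T5 T6 T3 T4 T2.
T1: 0→6, due 23, lateness -17
T5: 6→15, due 64, lateness -49
T6: 15→27, due 19, lateness 8
T3: 27→43, due 45, lateness -2
T4: 43→60, due 24, lateness 36
T2: 60→78, due 52, lateness 26
Maximum = 36.
EDD (increasing due date): T6 T1 T4 T3 T2 T5.
T6: 0→12, due 19, lateness -7
T1: 12→18, due 23, lateness -5
T4: 18→35, due 24, lateness 11
T3: 35→51, due 45, lateness 6
T2: 51→69, due 52, lateness 17
T5: 69→78, due 64, lateness 14
Maximum = 17.
Difference = 36 − 17 = 19.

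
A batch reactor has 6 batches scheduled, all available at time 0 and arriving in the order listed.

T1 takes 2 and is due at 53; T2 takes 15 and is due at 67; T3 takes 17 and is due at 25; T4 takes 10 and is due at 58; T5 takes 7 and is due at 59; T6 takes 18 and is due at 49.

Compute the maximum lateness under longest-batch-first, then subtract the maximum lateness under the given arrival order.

-4

LPT (decreasing processing time): T6 T3 T2 T4 T5 T1.
T6: 0→18, due 49, lateness -31
T3: 18→35, due 25, lateness 10
T2: 35→50, due 67, lateness -17
T4: 50→60, due 58, lateness 2
T5: 60→67, due 59, lateness 8
T1: 67→69, due 53, lateness 16
Maximum = 16.
FIFO (arrival order): T1 T2 T3 T4 T5 T6.
T1: 0→2, due 53, lateness -51
T2: 2→17, due 67, lateness -50
T3: 17→34, due 25, lateness 9
T4: 34→44, due 58, lateness -14
T5: 44→51, due 59, lateness -8
T6: 51→69, due 49, lateness 20
Maximum = 20.
Difference = 16 − 20 = -4.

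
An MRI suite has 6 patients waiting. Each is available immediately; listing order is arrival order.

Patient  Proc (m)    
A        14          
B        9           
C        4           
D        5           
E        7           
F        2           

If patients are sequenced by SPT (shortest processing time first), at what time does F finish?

2

SPT (increasing processing time): F C D E B A.
F: 0→2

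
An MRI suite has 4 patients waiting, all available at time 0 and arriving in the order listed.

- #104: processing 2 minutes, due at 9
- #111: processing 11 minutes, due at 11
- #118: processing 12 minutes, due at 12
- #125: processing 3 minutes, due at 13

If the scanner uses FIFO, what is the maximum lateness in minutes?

FIFO (arrival order): #104 #111 #118 #125.
#104: 0→2, due 9, lateness -7
#111: 2→13, due 11, lateness 2
#118: 13→25, due 12, lateness 13
#125: 25→28, due 13, lateness 15
Maximum = 15.

15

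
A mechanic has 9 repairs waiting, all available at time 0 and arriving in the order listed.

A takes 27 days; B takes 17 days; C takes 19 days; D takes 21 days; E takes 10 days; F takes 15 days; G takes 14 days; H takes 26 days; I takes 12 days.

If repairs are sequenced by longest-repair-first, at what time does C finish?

93

LPT (decreasing processing time): A H D C B F G I E.
A: 0→27
H: 27→53
D: 53→74
C: 74→93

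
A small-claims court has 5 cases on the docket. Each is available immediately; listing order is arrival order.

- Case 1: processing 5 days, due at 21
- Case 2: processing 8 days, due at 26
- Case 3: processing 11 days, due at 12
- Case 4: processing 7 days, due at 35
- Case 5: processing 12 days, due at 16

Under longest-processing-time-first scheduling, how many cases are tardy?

4

LPT (decreasing processing time): Case 5 Case 3 Case 2 Case 4 Case 1.
Case 5: 0→12, due 16, tardiness 0
Case 3: 12→23, due 12, tardiness 11
Case 2: 23→31, due 26, tardiness 5
Case 4: 31→38, due 35, tardiness 3
Case 1: 38→43, due 21, tardiness 22
Late cases: 4.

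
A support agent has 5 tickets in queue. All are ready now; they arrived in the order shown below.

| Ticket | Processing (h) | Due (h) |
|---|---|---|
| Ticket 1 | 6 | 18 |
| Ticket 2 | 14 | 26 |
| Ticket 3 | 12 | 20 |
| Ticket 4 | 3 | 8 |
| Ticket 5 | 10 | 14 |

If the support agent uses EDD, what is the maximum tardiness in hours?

19

EDD (increasing due date): Ticket 4 Ticket 5 Ticket 1 Ticket 3 Ticket 2.
Ticket 4: 0→3, due 8, tardiness 0
Ticket 5: 3→13, due 14, tardiness 0
Ticket 1: 13→19, due 18, tardiness 1
Ticket 3: 19→31, due 20, tardiness 11
Ticket 2: 31→45, due 26, tardiness 19
Maximum = 19.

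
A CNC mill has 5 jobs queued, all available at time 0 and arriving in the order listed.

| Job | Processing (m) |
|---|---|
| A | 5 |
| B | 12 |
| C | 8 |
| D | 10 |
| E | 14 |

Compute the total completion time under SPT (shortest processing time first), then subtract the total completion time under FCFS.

-6

SPT (increasing processing time): A C D B E.
A: 0→5
C: 5→13
D: 13→23
B: 23→35
E: 35→49
Sum = 5+13+23+35+49 = 125.
FIFO (arrival order): A B C D E.
A: 0→5
B: 5→17
C: 17→25
D: 25→35
E: 35→49
Sum = 5+17+25+35+49 = 131.
Difference = 125 − 131 = -6.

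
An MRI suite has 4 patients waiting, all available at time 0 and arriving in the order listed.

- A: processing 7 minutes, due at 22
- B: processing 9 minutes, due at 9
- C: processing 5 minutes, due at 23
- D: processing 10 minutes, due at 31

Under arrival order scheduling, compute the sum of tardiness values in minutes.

FIFO (arrival order): A B C D.
A: 0→7, due 22, tardiness 0
B: 7→16, due 9, tardiness 7
C: 16→21, due 23, tardiness 0
D: 21→31, due 31, tardiness 0
Sum = 0+7+0+0 = 7.

7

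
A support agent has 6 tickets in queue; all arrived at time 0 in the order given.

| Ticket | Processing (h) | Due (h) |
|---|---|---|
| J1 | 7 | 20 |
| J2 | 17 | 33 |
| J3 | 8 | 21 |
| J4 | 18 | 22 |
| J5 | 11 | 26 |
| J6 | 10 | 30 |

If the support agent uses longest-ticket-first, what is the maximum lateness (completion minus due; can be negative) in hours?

51

LPT (decreasing processing time): J4 J2 J5 J6 J3 J1.
J4: 0→18, due 22, lateness -4
J2: 18→35, due 33, lateness 2
J5: 35→46, due 26, lateness 20
J6: 46→56, due 30, lateness 26
J3: 56→64, due 21, lateness 43
J1: 64→71, due 20, lateness 51
Maximum = 51.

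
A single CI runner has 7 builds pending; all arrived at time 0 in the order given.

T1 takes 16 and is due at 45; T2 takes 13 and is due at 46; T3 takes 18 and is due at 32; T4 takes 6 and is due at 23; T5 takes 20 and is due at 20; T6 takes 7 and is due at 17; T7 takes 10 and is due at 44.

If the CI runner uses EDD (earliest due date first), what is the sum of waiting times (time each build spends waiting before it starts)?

256

EDD (increasing due date): T6 T5 T4 T3 T7 T1 T2.
T6: waits 0, runs 0→7
T5: waits 7, runs 7→27
T4: waits 27, runs 27→33
T3: waits 33, runs 33→51
T7: waits 51, runs 51→61
T1: waits 61, runs 61→77
T2: waits 77, runs 77→90
Sum = 0+7+27+33+51+61+77 = 256.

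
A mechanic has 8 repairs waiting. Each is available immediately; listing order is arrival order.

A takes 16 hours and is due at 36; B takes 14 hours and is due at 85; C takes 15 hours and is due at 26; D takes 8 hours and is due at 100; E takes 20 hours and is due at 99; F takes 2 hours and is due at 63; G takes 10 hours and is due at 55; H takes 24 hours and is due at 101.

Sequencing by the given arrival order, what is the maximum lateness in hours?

FIFO (arrival order): A B C D E F G H.
A: 0→16, due 36, lateness -20
B: 16→30, due 85, lateness -55
C: 30→45, due 26, lateness 19
D: 45→53, due 100, lateness -47
E: 53→73, due 99, lateness -26
F: 73→75, due 63, lateness 12
G: 75→85, due 55, lateness 30
H: 85→109, due 101, lateness 8
Maximum = 30.

30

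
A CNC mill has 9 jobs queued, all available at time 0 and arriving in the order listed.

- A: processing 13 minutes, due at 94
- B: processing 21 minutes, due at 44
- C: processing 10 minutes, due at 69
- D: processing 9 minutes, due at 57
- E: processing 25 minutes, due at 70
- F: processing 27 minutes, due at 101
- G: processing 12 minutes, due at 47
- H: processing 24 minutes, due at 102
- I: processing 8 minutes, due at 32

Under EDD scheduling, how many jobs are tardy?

EDD (increasing due date): I B G D C E A F H.
I: 0→8, due 32, tardiness 0
B: 8→29, due 44, tardiness 0
G: 29→41, due 47, tardiness 0
D: 41→50, due 57, tardiness 0
C: 50→60, due 69, tardiness 0
E: 60→85, due 70, tardiness 15
A: 85→98, due 94, tardiness 4
F: 98→125, due 101, tardiness 24
H: 125→149, due 102, tardiness 47
Late jobs: 4.

4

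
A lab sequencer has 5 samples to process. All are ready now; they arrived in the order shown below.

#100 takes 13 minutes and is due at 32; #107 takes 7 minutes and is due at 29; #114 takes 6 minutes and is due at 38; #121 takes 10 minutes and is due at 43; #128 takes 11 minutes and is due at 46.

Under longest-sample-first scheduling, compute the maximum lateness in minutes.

LPT (decreasing processing time): #100 #128 #121 #107 #114.
#100: 0→13, due 32, lateness -19
#128: 13→24, due 46, lateness -22
#121: 24→34, due 43, lateness -9
#107: 34→41, due 29, lateness 12
#114: 41→47, due 38, lateness 9
Maximum = 12.

12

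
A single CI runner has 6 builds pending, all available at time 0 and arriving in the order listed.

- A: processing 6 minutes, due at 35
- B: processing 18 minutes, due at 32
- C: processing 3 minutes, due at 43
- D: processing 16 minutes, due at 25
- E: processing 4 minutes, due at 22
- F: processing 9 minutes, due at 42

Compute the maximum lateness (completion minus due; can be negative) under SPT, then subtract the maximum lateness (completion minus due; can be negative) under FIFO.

SPT (increasing processing time): C E A F D B.
C: 0→3, due 43, lateness -40
E: 3→7, due 22, lateness -15
A: 7→13, due 35, lateness -22
F: 13→22, due 42, lateness -20
D: 22→38, due 25, lateness 13
B: 38→56, due 32, lateness 24
Maximum = 24.
FIFO (arrival order): A B C D E F.
A: 0→6, due 35, lateness -29
B: 6→24, due 32, lateness -8
C: 24→27, due 43, lateness -16
D: 27→43, due 25, lateness 18
E: 43→47, due 22, lateness 25
F: 47→56, due 42, lateness 14
Maximum = 25.
Difference = 24 − 25 = -1.

-1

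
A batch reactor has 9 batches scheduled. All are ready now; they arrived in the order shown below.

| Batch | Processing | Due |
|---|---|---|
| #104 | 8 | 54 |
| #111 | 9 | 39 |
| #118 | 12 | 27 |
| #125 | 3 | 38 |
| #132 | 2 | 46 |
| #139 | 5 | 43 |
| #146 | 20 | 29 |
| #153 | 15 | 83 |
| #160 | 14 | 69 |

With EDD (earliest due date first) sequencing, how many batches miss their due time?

EDD (increasing due date): #118 #146 #125 #111 #139 #132 #104 #160 #153.
#118: 0→12, due 27, tardiness 0
#146: 12→32, due 29, tardiness 3
#125: 32→35, due 38, tardiness 0
#111: 35→44, due 39, tardiness 5
#139: 44→49, due 43, tardiness 6
#132: 49→51, due 46, tardiness 5
#104: 51→59, due 54, tardiness 5
#160: 59→73, due 69, tardiness 4
#153: 73→88, due 83, tardiness 5
Late batches: 7.

7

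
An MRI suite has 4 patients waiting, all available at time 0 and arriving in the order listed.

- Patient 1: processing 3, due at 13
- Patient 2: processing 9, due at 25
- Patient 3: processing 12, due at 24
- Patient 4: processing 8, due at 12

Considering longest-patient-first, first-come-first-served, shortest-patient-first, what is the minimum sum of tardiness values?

8

LPT (decreasing processing time): Patient 3 Patient 2 Patient 4 Patient 1.
Patient 3: 0→12, due 24, tardiness 0
Patient 2: 12→21, due 25, tardiness 0
Patient 4: 21→29, due 12, tardiness 17
Patient 1: 29→32, due 13, tardiness 19
Sum = 0+0+17+19 = 36.
FIFO (arrival order): Patient 1 Patient 2 Patient 3 Patient 4.
Patient 1: 0→3, due 13, tardiness 0
Patient 2: 3→12, due 25, tardiness 0
Patient 3: 12→24, due 24, tardiness 0
Patient 4: 24→32, due 12, tardiness 20
Sum = 0+0+0+20 = 20.
SPT (increasing processing time): Patient 1 Patient 4 Patient 2 Patient 3.
Patient 1: 0→3, due 13, tardiness 0
Patient 4: 3→11, due 12, tardiness 0
Patient 2: 11→20, due 25, tardiness 0
Patient 3: 20→32, due 24, tardiness 8
Sum = 0+0+0+8 = 8.
LPT 36, FIFO 20, SPT 8 → minimum 8.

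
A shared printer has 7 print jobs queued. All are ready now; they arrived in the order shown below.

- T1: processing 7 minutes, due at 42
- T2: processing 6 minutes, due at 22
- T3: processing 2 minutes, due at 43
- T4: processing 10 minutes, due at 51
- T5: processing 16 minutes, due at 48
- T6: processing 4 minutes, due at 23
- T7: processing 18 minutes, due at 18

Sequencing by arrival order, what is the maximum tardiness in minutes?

FIFO (arrival order): T1 T2 T3 T4 T5 T6 T7.
T1: 0→7, due 42, tardiness 0
T2: 7→13, due 22, tardiness 0
T3: 13→15, due 43, tardiness 0
T4: 15→25, due 51, tardiness 0
T5: 25→41, due 48, tardiness 0
T6: 41→45, due 23, tardiness 22
T7: 45→63, due 18, tardiness 45
Maximum = 45.

45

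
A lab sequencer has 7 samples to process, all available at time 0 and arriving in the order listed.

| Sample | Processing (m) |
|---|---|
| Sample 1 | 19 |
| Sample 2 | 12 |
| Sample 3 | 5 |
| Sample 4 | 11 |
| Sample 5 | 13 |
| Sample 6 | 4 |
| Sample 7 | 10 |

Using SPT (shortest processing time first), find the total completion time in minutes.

SPT (increasing processing time): Sample 6 Sample 3 Sample 7 Sample 4 Sample 2 Sample 5 Sample 1.
Sample 6: 0→4
Sample 3: 4→9
Sample 7: 9→19
Sample 4: 19→30
Sample 2: 30→42
Sample 5: 42→55
Sample 1: 55→74
Sum = 4+9+19+30+42+55+74 = 233.

233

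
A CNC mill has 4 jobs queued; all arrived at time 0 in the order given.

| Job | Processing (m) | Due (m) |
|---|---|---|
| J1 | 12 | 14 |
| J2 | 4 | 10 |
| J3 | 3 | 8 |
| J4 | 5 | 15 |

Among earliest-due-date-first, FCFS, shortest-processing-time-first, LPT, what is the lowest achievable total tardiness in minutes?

10

EDD (increasing due date): J3 J2 J1 J4.
J3: 0→3, due 8, tardiness 0
J2: 3→7, due 10, tardiness 0
J1: 7→19, due 14, tardiness 5
J4: 19→24, due 15, tardiness 9
Sum = 0+0+5+9 = 14.
FIFO (arrival order): J1 J2 J3 J4.
J1: 0→12, due 14, tardiness 0
J2: 12→16, due 10, tardiness 6
J3: 16→19, due 8, tardiness 11
J4: 19→24, due 15, tardiness 9
Sum = 0+6+11+9 = 26.
SPT (increasing processing time): J3 J2 J4 J1.
J3: 0→3, due 8, tardiness 0
J2: 3→7, due 10, tardiness 0
J4: 7→12, due 15, tardiness 0
J1: 12→24, due 14, tardiness 10
Sum = 0+0+0+10 = 10.
LPT (decreasing processing time): J1 J4 J2 J3.
J1: 0→12, due 14, tardiness 0
J4: 12→17, due 15, tardiness 2
J2: 17→21, due 10, tardiness 11
J3: 21→24, due 8, tardiness 16
Sum = 0+2+11+16 = 29.
EDD 14, FIFO 26, SPT 10, LPT 29 → minimum 10.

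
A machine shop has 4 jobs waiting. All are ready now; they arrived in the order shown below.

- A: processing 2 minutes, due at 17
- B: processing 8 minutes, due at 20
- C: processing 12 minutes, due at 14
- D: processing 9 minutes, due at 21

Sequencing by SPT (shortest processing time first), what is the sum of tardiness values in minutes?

17

SPT (increasing processing time): A B D C.
A: 0→2, due 17, tardiness 0
B: 2→10, due 20, tardiness 0
D: 10→19, due 21, tardiness 0
C: 19→31, due 14, tardiness 17
Sum = 0+0+0+17 = 17.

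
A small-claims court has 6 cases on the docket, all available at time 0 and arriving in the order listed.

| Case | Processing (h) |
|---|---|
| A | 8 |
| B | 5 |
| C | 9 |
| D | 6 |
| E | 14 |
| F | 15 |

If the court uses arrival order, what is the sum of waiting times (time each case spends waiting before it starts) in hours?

113

FIFO (arrival order): A B C D E F.
A: waits 0, runs 0→8
B: waits 8, runs 8→13
C: waits 13, runs 13→22
D: waits 22, runs 22→28
E: waits 28, runs 28→42
F: waits 42, runs 42→57
Sum = 0+8+13+22+28+42 = 113.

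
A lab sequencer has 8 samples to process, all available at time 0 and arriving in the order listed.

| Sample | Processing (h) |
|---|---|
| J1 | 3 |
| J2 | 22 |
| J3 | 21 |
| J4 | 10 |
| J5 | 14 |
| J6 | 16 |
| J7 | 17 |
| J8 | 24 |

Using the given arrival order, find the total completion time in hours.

516

FIFO (arrival order): J1 J2 J3 J4 J5 J6 J7 J8.
J1: 0→3
J2: 3→25
J3: 25→46
J4: 46→56
J5: 56→70
J6: 70→86
J7: 86→103
J8: 103→127
Sum = 3+25+46+56+70+86+103+127 = 516.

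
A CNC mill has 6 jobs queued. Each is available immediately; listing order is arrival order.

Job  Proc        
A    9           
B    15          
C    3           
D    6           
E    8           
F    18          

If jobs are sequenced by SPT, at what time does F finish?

59

SPT (increasing processing time): C D E A B F.
C: 0→3
D: 3→9
E: 9→17
A: 17→26
B: 26→41
F: 41→59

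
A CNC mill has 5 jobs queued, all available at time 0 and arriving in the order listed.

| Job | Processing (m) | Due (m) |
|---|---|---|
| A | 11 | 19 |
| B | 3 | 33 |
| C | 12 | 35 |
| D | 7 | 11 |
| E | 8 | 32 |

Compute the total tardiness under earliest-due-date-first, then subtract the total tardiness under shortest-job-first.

EDD (increasing due date): D A E B C.
D: 0→7, due 11, tardiness 0
A: 7→18, due 19, tardiness 0
E: 18→26, due 32, tardiness 0
B: 26→29, due 33, tardiness 0
C: 29→41, due 35, tardiness 6
Sum = 0+0+0+0+6 = 6.
SPT (increasing processing time): B D E A C.
B: 0→3, due 33, tardiness 0
D: 3→10, due 11, tardiness 0
E: 10→18, due 32, tardiness 0
A: 18→29, due 19, tardiness 10
C: 29→41, due 35, tardiness 6
Sum = 0+0+0+10+6 = 16.
Difference = 6 − 16 = -10.

-10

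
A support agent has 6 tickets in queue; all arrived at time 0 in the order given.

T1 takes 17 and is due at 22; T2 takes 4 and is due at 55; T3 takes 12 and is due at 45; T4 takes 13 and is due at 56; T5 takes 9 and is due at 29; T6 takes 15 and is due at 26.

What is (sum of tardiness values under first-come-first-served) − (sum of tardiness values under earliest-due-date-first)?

28

FIFO (arrival order): T1 T2 T3 T4 T5 T6.
T1: 0→17, due 22, tardiness 0
T2: 17→21, due 55, tardiness 0
T3: 21→33, due 45, tardiness 0
T4: 33→46, due 56, tardiness 0
T5: 46→55, due 29, tardiness 26
T6: 55→70, due 26, tardiness 44
Sum = 0+0+0+0+26+44 = 70.
EDD (increasing due date): T1 T6 T5 T3 T2 T4.
T1: 0→17, due 22, tardiness 0
T6: 17→32, due 26, tardiness 6
T5: 32→41, due 29, tardiness 12
T3: 41→53, due 45, tardiness 8
T2: 53→57, due 55, tardiness 2
T4: 57→70, due 56, tardiness 14
Sum = 0+6+12+8+2+14 = 42.
Difference = 70 − 42 = 28.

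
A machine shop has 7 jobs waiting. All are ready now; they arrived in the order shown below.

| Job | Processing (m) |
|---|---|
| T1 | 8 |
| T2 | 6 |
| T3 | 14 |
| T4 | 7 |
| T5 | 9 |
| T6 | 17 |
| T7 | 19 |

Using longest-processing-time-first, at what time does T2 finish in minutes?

80

LPT (decreasing processing time): T7 T6 T3 T5 T1 T4 T2.
T7: 0→19
T6: 19→36
T3: 36→50
T5: 50→59
T1: 59→67
T4: 67→74
T2: 74→80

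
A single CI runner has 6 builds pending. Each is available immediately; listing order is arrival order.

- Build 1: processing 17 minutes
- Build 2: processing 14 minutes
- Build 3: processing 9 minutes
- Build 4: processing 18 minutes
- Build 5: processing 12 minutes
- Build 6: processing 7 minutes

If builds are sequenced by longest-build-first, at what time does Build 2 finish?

49

LPT (decreasing processing time): Build 4 Build 1 Build 2 Build 5 Build 3 Build 6.
Build 4: 0→18
Build 1: 18→35
Build 2: 35→49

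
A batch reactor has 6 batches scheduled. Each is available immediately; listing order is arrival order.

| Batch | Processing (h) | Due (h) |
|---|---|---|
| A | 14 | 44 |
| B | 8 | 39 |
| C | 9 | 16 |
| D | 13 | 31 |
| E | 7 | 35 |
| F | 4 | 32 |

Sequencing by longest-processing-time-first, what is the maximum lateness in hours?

23

LPT (decreasing processing time): A D C B E F.
A: 0→14, due 44, lateness -30
D: 14→27, due 31, lateness -4
C: 27→36, due 16, lateness 20
B: 36→44, due 39, lateness 5
E: 44→51, due 35, lateness 16
F: 51→55, due 32, lateness 23
Maximum = 23.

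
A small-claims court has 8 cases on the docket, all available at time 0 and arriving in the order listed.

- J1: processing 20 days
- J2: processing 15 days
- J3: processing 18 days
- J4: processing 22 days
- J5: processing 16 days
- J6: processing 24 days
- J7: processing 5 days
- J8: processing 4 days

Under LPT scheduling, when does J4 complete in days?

LPT (decreasing processing time): J6 J4 J1 J3 J5 J2 J7 J8.
J6: 0→24
J4: 24→46

46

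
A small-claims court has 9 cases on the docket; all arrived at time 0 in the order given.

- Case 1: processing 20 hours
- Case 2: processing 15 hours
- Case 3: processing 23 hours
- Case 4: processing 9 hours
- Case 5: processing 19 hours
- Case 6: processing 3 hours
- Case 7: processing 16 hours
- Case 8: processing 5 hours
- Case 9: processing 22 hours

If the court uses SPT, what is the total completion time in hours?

503

SPT (increasing processing time): Case 6 Case 8 Case 4 Case 2 Case 7 Case 5 Case 1 Case 9 Case 3.
Case 6: 0→3
Case 8: 3→8
Case 4: 8→17
Case 2: 17→32
Case 7: 32→48
Case 5: 48→67
Case 1: 67→87
Case 9: 87→109
Case 3: 109→132
Sum = 3+8+17+32+48+67+87+109+132 = 503.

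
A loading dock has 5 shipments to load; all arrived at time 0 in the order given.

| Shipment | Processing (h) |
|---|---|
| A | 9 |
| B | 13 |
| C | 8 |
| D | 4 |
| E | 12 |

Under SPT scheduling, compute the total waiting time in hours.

SPT (increasing processing time): D C A E B.
D: waits 0, runs 0→4
C: waits 4, runs 4→12
A: waits 12, runs 12→21
E: waits 21, runs 21→33
B: waits 33, runs 33→46
Sum = 0+4+12+21+33 = 70.

70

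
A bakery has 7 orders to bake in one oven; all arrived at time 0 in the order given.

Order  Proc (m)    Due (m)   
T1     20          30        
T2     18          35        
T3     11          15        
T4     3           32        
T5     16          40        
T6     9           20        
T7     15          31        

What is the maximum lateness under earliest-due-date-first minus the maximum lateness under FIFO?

-9

EDD (increasing due date): T3 T6 T1 T7 T4 T2 T5.
T3: 0→11, due 15, lateness -4
T6: 11→20, due 20, lateness 0
T1: 20→40, due 30, lateness 10
T7: 40→55, due 31, lateness 24
T4: 55→58, due 32, lateness 26
T2: 58→76, due 35, lateness 41
T5: 76→92, due 40, lateness 52
Maximum = 52.
FIFO (arrival order): T1 T2 T3 T4 T5 T6 T7.
T1: 0→20, due 30, lateness -10
T2: 20→38, due 35, lateness 3
T3: 38→49, due 15, lateness 34
T4: 49→52, due 32, lateness 20
T5: 52→68, due 40, lateness 28
T6: 68→77, due 20, lateness 57
T7: 77→92, due 31, lateness 61
Maximum = 61.
Difference = 52 − 61 = -9.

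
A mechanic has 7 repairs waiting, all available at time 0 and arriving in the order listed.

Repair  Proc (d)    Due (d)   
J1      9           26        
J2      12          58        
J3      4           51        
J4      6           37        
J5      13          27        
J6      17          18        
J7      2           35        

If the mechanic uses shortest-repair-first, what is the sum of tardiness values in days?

64

SPT (increasing processing time): J7 J3 J4 J1 J2 J5 J6.
J7: 0→2, due 35, tardiness 0
J3: 2→6, due 51, tardiness 0
J4: 6→12, due 37, tardiness 0
J1: 12→21, due 26, tardiness 0
J2: 21→33, due 58, tardiness 0
J5: 33→46, due 27, tardiness 19
J6: 46→63, due 18, tardiness 45
Sum = 0+0+0+0+0+19+45 = 64.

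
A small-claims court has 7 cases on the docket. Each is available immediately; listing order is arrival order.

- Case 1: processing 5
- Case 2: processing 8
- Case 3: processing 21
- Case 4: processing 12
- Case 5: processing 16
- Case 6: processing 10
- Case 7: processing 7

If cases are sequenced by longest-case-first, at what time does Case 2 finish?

67

LPT (decreasing processing time): Case 3 Case 5 Case 4 Case 6 Case 2 Case 7 Case 1.
Case 3: 0→21
Case 5: 21→37
Case 4: 37→49
Case 6: 49→59
Case 2: 59→67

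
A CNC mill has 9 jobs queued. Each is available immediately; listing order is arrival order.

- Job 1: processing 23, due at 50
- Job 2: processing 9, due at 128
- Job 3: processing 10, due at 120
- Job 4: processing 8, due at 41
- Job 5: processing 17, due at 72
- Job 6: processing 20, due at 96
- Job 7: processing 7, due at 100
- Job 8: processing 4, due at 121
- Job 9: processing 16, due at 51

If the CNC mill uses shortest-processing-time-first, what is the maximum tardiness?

SPT (increasing processing time): Job 8 Job 7 Job 4 Job 2 Job 3 Job 9 Job 5 Job 6 Job 1.
Job 8: 0→4, due 121, tardiness 0
Job 7: 4→11, due 100, tardiness 0
Job 4: 11→19, due 41, tardiness 0
Job 2: 19→28, due 128, tardiness 0
Job 3: 28→38, due 120, tardiness 0
Job 9: 38→54, due 51, tardiness 3
Job 5: 54→71, due 72, tardiness 0
Job 6: 71→91, due 96, tardiness 0
Job 1: 91→114, due 50, tardiness 64
Maximum = 64.

64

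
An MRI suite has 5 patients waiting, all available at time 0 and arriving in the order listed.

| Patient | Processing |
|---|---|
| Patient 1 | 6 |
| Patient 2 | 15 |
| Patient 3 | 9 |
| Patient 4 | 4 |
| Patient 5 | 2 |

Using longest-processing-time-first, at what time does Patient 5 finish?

LPT (decreasing processing time): Patient 2 Patient 3 Patient 1 Patient 4 Patient 5.
Patient 2: 0→15
Patient 3: 15→24
Patient 1: 24→30
Patient 4: 30→34
Patient 5: 34→36

36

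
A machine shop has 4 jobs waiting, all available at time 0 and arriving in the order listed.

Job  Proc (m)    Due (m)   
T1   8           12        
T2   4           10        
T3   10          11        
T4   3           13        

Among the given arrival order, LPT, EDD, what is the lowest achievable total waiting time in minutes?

FIFO (arrival order): T1 T2 T3 T4.
T1: waits 0, runs 0→8
T2: waits 8, runs 8→12
T3: waits 12, runs 12→22
T4: waits 22, runs 22→25
Sum = 0+8+12+22 = 42.
LPT (decreasing processing time): T3 T1 T2 T4.
T3: waits 0, runs 0→10
T1: waits 10, runs 10→18
T2: waits 18, runs 18→22
T4: waits 22, runs 22→25
Sum = 0+10+18+22 = 50.
EDD (increasing due date): T2 T3 T1 T4.
T2: waits 0, runs 0→4
T3: waits 4, runs 4→14
T1: waits 14, runs 14→22
T4: waits 22, runs 22→25
Sum = 0+4+14+22 = 40.
FIFO 42, LPT 50, EDD 40 → minimum 40.

40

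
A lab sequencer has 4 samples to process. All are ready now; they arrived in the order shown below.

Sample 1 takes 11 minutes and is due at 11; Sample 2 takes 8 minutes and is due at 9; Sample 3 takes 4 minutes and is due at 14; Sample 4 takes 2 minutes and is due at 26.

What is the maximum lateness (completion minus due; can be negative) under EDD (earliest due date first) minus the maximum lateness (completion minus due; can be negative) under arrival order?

EDD (increasing due date): Sample 2 Sample 1 Sample 3 Sample 4.
Sample 2: 0→8, due 9, lateness -1
Sample 1: 8→19, due 11, lateness 8
Sample 3: 19→23, due 14, lateness 9
Sample 4: 23→25, due 26, lateness -1
Maximum = 9.
FIFO (arrival order): Sample 1 Sample 2 Sample 3 Sample 4.
Sample 1: 0→11, due 11, lateness 0
Sample 2: 11→19, due 9, lateness 10
Sample 3: 19→23, due 14, lateness 9
Sample 4: 23→25, due 26, lateness -1
Maximum = 10.
Difference = 9 − 10 = -1.

-1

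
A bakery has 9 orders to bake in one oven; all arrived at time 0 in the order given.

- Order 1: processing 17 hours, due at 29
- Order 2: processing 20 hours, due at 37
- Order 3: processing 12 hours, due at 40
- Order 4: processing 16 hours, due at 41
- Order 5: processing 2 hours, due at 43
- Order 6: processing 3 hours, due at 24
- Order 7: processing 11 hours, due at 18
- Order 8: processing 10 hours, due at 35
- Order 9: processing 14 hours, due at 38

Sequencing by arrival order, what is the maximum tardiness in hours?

67

FIFO (arrival order): Order 1 Order 2 Order 3 Order 4 Order 5 Order 6 Order 7 Order 8 Order 9.
Order 1: 0→17, due 29, tardiness 0
Order 2: 17→37, due 37, tardiness 0
Order 3: 37→49, due 40, tardiness 9
Order 4: 49→65, due 41, tardiness 24
Order 5: 65→67, due 43, tardiness 24
Order 6: 67→70, due 24, tardiness 46
Order 7: 70→81, due 18, tardiness 63
Order 8: 81→91, due 35, tardiness 56
Order 9: 91→105, due 38, tardiness 67
Maximum = 67.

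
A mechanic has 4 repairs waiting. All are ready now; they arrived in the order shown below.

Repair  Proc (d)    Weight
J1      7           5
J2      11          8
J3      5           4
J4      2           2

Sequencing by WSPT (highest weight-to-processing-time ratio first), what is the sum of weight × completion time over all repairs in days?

WSPT (decreasing weight/processing-time ratio): J4 J3 J2 J1.
J4: finishes 2, weight 2, w·C = 4
J3: finishes 7, weight 4, w·C = 28
J2: finishes 18, weight 8, w·C = 144
J1: finishes 25, weight 5, w·C = 125
Sum = 4+28+144+125 = 301.

301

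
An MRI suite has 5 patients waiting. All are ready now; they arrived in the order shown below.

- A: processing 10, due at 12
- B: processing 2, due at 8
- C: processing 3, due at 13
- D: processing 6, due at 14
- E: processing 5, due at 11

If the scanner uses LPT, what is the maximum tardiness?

18

LPT (decreasing processing time): A D E C B.
A: 0→10, due 12, tardiness 0
D: 10→16, due 14, tardiness 2
E: 16→21, due 11, tardiness 10
C: 21→24, due 13, tardiness 11
B: 24→26, due 8, tardiness 18
Maximum = 18.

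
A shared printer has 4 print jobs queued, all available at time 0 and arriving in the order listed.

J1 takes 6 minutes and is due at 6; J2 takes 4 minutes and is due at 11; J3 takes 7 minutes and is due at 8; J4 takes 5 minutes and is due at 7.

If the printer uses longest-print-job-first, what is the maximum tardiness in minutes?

11

LPT (decreasing processing time): J3 J1 J4 J2.
J3: 0→7, due 8, tardiness 0
J1: 7→13, due 6, tardiness 7
J4: 13→18, due 7, tardiness 11
J2: 18→22, due 11, tardiness 11
Maximum = 11.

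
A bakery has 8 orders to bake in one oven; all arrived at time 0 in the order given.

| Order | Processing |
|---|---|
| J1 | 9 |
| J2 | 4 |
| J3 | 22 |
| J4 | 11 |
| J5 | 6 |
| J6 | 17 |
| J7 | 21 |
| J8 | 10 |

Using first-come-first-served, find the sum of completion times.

FIFO (arrival order): J1 J2 J3 J4 J5 J6 J7 J8.
J1: 0→9
J2: 9→13
J3: 13→35
J4: 35→46
J5: 46→52
J6: 52→69
J7: 69→90
J8: 90→100
Sum = 9+13+35+46+52+69+90+100 = 414.

414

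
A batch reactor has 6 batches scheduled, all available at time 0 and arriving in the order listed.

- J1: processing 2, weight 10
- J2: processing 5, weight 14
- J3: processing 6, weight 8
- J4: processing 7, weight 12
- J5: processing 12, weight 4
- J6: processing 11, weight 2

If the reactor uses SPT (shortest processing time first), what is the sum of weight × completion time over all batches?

696

SPT (increasing processing time): J1 J2 J3 J4 J6 J5.
J1: finishes 2, weight 10, w·C = 20
J2: finishes 7, weight 14, w·C = 98
J3: finishes 13, weight 8, w·C = 104
J4: finishes 20, weight 12, w·C = 240
J6: finishes 31, weight 2, w·C = 62
J5: finishes 43, weight 4, w·C = 172
Sum = 20+98+104+240+62+172 = 696.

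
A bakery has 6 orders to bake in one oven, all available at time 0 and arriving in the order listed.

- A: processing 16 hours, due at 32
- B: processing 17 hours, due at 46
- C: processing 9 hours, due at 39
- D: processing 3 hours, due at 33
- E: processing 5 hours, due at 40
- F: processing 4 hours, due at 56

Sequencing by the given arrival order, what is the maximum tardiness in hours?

FIFO (arrival order): A B C D E F.
A: 0→16, due 32, tardiness 0
B: 16→33, due 46, tardiness 0
C: 33→42, due 39, tardiness 3
D: 42→45, due 33, tardiness 12
E: 45→50, due 40, tardiness 10
F: 50→54, due 56, tardiness 0
Maximum = 12.

12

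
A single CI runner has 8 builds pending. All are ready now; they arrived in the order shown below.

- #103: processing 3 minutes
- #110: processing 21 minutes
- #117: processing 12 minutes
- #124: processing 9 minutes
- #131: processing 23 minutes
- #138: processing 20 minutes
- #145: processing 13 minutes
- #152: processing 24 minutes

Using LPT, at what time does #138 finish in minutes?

LPT (decreasing processing time): #152 #131 #110 #138 #145 #117 #124 #103.
#152: 0→24
#131: 24→47
#110: 47→68
#138: 68→88

88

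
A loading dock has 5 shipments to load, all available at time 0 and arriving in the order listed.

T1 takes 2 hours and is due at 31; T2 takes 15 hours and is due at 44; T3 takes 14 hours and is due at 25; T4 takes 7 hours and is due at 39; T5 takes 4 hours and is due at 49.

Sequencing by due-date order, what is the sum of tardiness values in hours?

0

EDD (increasing due date): T3 T1 T4 T2 T5.
T3: 0→14, due 25, tardiness 0
T1: 14→16, due 31, tardiness 0
T4: 16→23, due 39, tardiness 0
T2: 23→38, due 44, tardiness 0
T5: 38→42, due 49, tardiness 0
Sum = 0+0+0+0+0 = 0.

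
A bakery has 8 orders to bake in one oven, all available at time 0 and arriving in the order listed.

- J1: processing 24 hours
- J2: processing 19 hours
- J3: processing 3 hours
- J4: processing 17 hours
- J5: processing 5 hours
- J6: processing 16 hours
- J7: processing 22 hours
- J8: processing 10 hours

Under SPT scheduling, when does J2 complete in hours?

SPT (increasing processing time): J3 J5 J8 J6 J4 J2 J7 J1.
J3: 0→3
J5: 3→8
J8: 8→18
J6: 18→34
J4: 34→51
J2: 51→70

70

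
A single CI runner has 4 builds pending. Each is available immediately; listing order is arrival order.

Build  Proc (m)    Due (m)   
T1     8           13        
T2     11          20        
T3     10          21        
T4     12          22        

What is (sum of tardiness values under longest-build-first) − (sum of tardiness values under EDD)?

LPT (decreasing processing time): T4 T2 T3 T1.
T4: 0→12, due 22, tardiness 0
T2: 12→23, due 20, tardiness 3
T3: 23→33, due 21, tardiness 12
T1: 33→41, due 13, tardiness 28
Sum = 0+3+12+28 = 43.
EDD (increasing due date): T1 T2 T3 T4.
T1: 0→8, due 13, tardiness 0
T2: 8→19, due 20, tardiness 0
T3: 19→29, due 21, tardiness 8
T4: 29→41, due 22, tardiness 19
Sum = 0+0+8+19 = 27.
Difference = 43 − 27 = 16.

16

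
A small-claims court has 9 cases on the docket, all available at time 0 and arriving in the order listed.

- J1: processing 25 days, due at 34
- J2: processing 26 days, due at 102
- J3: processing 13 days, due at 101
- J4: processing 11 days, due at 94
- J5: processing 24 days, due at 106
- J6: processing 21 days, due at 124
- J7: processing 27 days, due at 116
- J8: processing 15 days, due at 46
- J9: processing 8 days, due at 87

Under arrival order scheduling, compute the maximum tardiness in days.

116

FIFO (arrival order): J1 J2 J3 J4 J5 J6 J7 J8 J9.
J1: 0→25, due 34, tardiness 0
J2: 25→51, due 102, tardiness 0
J3: 51→64, due 101, tardiness 0
J4: 64→75, due 94, tardiness 0
J5: 75→99, due 106, tardiness 0
J6: 99→120, due 124, tardiness 0
J7: 120→147, due 116, tardiness 31
J8: 147→162, due 46, tardiness 116
J9: 162→170, due 87, tardiness 83
Maximum = 116.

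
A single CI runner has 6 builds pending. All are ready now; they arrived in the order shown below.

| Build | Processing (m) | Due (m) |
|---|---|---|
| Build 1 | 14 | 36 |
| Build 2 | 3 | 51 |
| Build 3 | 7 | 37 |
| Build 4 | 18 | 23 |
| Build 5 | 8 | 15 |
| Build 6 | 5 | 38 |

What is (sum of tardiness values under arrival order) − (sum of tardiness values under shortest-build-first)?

FIFO (arrival order): Build 1 Build 2 Build 3 Build 4 Build 5 Build 6.
Build 1: 0→14, due 36, tardiness 0
Build 2: 14→17, due 51, tardiness 0
Build 3: 17→24, due 37, tardiness 0
Build 4: 24→42, due 23, tardiness 19
Build 5: 42→50, due 15, tardiness 35
Build 6: 50→55, due 38, tardiness 17
Sum = 0+0+0+19+35+17 = 71.
SPT (increasing processing time): Build 2 Build 6 Build 3 Build 5 Build 1 Build 4.
Build 2: 0→3, due 51, tardiness 0
Build 6: 3→8, due 38, tardiness 0
Build 3: 8→15, due 37, tardiness 0
Build 5: 15→23, due 15, tardiness 8
Build 1: 23→37, due 36, tardiness 1
Build 4: 37→55, due 23, tardiness 32
Sum = 0+0+0+8+1+32 = 41.
Difference = 71 − 41 = 30.

30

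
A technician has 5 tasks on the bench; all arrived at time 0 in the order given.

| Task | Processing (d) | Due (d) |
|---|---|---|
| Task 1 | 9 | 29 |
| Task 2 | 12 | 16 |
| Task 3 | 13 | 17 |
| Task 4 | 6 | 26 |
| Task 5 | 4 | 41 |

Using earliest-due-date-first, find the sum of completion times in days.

152

EDD (increasing due date): Task 2 Task 3 Task 4 Task 1 Task 5.
Task 2: 0→12
Task 3: 12→25
Task 4: 25→31
Task 1: 31→40
Task 5: 40→44
Sum = 12+25+31+40+44 = 152.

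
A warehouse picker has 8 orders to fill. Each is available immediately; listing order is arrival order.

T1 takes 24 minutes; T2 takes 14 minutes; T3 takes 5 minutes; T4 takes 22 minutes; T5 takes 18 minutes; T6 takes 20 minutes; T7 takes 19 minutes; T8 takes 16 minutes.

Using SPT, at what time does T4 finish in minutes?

SPT (increasing processing time): T3 T2 T8 T5 T7 T6 T4 T1.
T3: 0→5
T2: 5→19
T8: 19→35
T5: 35→53
T7: 53→72
T6: 72→92
T4: 92→114

114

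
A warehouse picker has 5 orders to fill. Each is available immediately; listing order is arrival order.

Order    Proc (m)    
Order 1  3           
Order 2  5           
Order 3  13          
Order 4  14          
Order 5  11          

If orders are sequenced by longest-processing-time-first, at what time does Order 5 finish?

38

LPT (decreasing processing time): Order 4 Order 3 Order 5 Order 2 Order 1.
Order 4: 0→14
Order 3: 14→27
Order 5: 27→38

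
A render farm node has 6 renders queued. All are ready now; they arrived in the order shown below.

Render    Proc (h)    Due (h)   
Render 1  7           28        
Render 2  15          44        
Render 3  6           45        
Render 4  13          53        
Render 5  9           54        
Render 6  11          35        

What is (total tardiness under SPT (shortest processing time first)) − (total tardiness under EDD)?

10

SPT (increasing processing time): Render 3 Render 1 Render 5 Render 6 Render 4 Render 2.
Render 3: 0→6, due 45, tardiness 0
Render 1: 6→13, due 28, tardiness 0
Render 5: 13→22, due 54, tardiness 0
Render 6: 22→33, due 35, tardiness 0
Render 4: 33→46, due 53, tardiness 0
Render 2: 46→61, due 44, tardiness 17
Sum = 0+0+0+0+0+17 = 17.
EDD (increasing due date): Render 1 Render 6 Render 2 Render 3 Render 4 Render 5.
Render 1: 0→7, due 28, tardiness 0
Render 6: 7→18, due 35, tardiness 0
Render 2: 18→33, due 44, tardiness 0
Render 3: 33→39, due 45, tardiness 0
Render 4: 39→52, due 53, tardiness 0
Render 5: 52→61, due 54, tardiness 7
Sum = 0+0+0+0+0+7 = 7.
Difference = 17 − 7 = 10.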